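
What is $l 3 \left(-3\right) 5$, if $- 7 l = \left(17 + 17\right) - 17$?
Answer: $\frac{765}{7} \approx 109.29$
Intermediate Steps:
$l = - \frac{17}{7}$ ($l = - \frac{\left(17 + 17\right) - 17}{7} = - \frac{34 - 17}{7} = \left(- \frac{1}{7}\right) 17 = - \frac{17}{7} \approx -2.4286$)
$l 3 \left(-3\right) 5 = - \frac{17 \cdot 3 \left(-3\right)}{7} \cdot 5 = \left(- \frac{17}{7}\right) \left(-9\right) 5 = \frac{153}{7} \cdot 5 = \frac{765}{7}$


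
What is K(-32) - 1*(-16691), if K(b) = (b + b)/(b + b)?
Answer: 16692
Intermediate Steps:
K(b) = 1 (K(b) = (2*b)/((2*b)) = (2*b)*(1/(2*b)) = 1)
K(-32) - 1*(-16691) = 1 - 1*(-16691) = 1 + 16691 = 16692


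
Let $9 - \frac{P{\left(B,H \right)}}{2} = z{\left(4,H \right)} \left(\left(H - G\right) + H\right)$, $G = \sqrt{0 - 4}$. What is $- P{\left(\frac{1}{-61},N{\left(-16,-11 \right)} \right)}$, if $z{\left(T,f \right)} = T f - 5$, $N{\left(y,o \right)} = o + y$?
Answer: $12186 + 452 i \approx 12186.0 + 452.0 i$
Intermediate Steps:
$z{\left(T,f \right)} = -5 + T f$
$G = 2 i$ ($G = \sqrt{-4} = 2 i \approx 2.0 i$)
$P{\left(B,H \right)} = 18 - 2 \left(-5 + 4 H\right) \left(- 2 i + 2 H\right)$ ($P{\left(B,H \right)} = 18 - 2 \left(-5 + 4 H\right) \left(\left(H - 2 i\right) + H\right) = 18 - 2 \left(-5 + 4 H\right) \left(- 2 i + 2 H\right)$)
$- P{\left(\frac{1}{-61},N{\left(-16,-11 \right)} \right)} = - (18 - 20 i - 16 \left(-11 - 16\right)^{2} + \left(-11 - 16\right) \left(20 + 16 i\right)) = - (18 - 20 i - 16 \left(-27\right)^{2} - 27 \left(20 + 16 i\right)) = - (18 - 20 i - 11664 - \left(540 + 432 i\right)) = - (-12186 - 452 i) = 12186 + 452 i$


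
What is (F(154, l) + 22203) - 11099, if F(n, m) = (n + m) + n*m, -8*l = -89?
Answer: 103859/8 ≈ 12982.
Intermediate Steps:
l = 89/8 (l = -1/8*(-89) = 89/8 ≈ 11.125)
F(n, m) = m + n + m*n (F(n, m) = (m + n) + m*n = m + n + m*n)
(F(154, l) + 22203) - 11099 = ((89/8 + 154 + (89/8)*154) + 22203) - 11099 = ((89/8 + 154 + 6853/4) + 22203) - 11099 = (15027/8 + 22203) - 11099 = 192651/8 - 11099 = 103859/8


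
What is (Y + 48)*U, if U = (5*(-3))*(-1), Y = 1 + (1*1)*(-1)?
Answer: 720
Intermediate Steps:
Y = 0 (Y = 1 + 1*(-1) = 1 - 1 = 0)
U = 15 (U = -15*(-1) = 15)
(Y + 48)*U = (0 + 48)*15 = 48*15 = 720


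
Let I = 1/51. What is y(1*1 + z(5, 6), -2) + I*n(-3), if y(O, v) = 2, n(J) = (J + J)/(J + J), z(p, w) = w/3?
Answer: 103/51 ≈ 2.0196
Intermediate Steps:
z(p, w) = w/3 (z(p, w) = w*(1/3) = w/3)
n(J) = 1 (n(J) = (2*J)/((2*J)) = (2*J)*(1/(2*J)) = 1)
I = 1/51 ≈ 0.019608
y(1*1 + z(5, 6), -2) + I*n(-3) = 2 + (1/51)*1 = 2 + 1/51 = 103/51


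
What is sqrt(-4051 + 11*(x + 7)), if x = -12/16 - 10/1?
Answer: I*sqrt(16369)/2 ≈ 63.971*I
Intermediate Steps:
x = -43/4 (x = -12*1/16 - 10*1 = -3/4 - 10 = -43/4 ≈ -10.750)
sqrt(-4051 + 11*(x + 7)) = sqrt(-4051 + 11*(-43/4 + 7)) = sqrt(-4051 + 11*(-15/4)) = sqrt(-4051 - 165/4) = sqrt(-16369/4) = I*sqrt(16369)/2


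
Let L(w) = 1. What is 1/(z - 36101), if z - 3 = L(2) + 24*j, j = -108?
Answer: -1/38689 ≈ -2.5847e-5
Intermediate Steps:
z = -2588 (z = 3 + (1 + 24*(-108)) = 3 + (1 - 2592) = 3 - 2591 = -2588)
1/(z - 36101) = 1/(-2588 - 36101) = 1/(-38689) = -1/38689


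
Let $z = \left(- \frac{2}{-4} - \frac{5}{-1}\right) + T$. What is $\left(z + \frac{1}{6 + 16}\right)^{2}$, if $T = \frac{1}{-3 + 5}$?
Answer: $\frac{17689}{484} \approx 36.548$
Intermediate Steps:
$T = \frac{1}{2} \approx 0.5$
$z = 6$ ($z = \left(- \frac{2}{-4} - \frac{5}{-1}\right) + \frac{1}{2} = \left(\left(-2\right) \left(- \frac{1}{4}\right) - -5\right) + \frac{1}{2} = \left(\frac{1}{2} + 5\right) + \frac{1}{2} = \frac{11}{2} + \frac{1}{2} = 6$)
$\left(z + \frac{1}{6 + 16}\right)^{2} = \left(6 + \frac{1}{6 + 16}\right)^{2} = \left(6 + \frac{1}{22}\right)^{2} = \left(\frac{133}{22}\right)^{2} = \frac{17689}{484}$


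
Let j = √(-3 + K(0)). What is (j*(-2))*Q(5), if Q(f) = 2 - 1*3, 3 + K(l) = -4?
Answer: 2*I*√10 ≈ 6.3246*I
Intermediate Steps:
K(l) = -7 (K(l) = -3 - 4 = -7)
Q(f) = -1 (Q(f) = 2 - 3 = -1)
j = I*√10 (j = √(-3 - 7) = √(-10) = I*√10 ≈ 3.1623*I)
(j*(-2))*Q(5) = ((I*√10)*(-2))*(-1) = -2*I*√10*(-1) = 2*I*√10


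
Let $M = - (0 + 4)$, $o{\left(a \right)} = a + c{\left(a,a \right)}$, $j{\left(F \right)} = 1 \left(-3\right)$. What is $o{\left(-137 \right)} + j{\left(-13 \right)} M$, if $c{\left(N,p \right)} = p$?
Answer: $-262$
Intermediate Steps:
$j{\left(F \right)} = -3$
$o{\left(a \right)} = 2 a$ ($o{\left(a \right)} = a + a = 2 a$)
$M = -4$ ($M = \left(-1\right) 4 = -4$)
$o{\left(-137 \right)} + j{\left(-13 \right)} M = 2 \left(-137\right) - -12 = -274 + 12 = -262$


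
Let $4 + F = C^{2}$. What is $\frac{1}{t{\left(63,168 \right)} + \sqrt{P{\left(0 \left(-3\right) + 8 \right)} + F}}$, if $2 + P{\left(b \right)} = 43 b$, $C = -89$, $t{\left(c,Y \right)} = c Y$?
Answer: $\frac{3528}{37337599} - \frac{\sqrt{8259}}{112012797} \approx 9.3678 \cdot 10^{-5}$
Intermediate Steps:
$t{\left(c,Y \right)} = Y c$
$P{\left(b \right)} = -2 + 43 b$
$F = 7917$ ($F = -4 + \left(-89\right)^{2} = -4 + 7921 = 7917$)
$\frac{1}{t{\left(63,168 \right)} + \sqrt{P{\left(0 \left(-3\right) + 8 \right)} + F}} = \frac{1}{168 \cdot 63 + \sqrt{\left(-2 + 43 \left(0 \left(-3\right) + 8\right)\right) + 7917}} = \frac{1}{10584 + \sqrt{\left(-2 + 43 \left(0 + 8\right)\right) + 7917}} = \frac{1}{10584 + \sqrt{\left(-2 + 43 \cdot 8\right) + 7917}} = \frac{1}{10584 + \sqrt{\left(-2 + 344\right) + 7917}} = \frac{1}{10584 + \sqrt{342 + 7917}} = \frac{1}{10584 + \sqrt{8259}}$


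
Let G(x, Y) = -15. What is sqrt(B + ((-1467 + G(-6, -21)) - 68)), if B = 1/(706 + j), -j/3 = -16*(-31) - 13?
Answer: I*sqrt(855676693)/743 ≈ 39.37*I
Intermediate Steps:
j = -1449 (j = -3*(-16*(-31) - 13) = -3*(496 - 13) = -3*483 = -1449)
B = -1/743 (B = 1/(706 - 1449) = 1/(-743) = -1/743 ≈ -0.0013459)
sqrt(B + ((-1467 + G(-6, -21)) - 68)) = sqrt(-1/743 + ((-1467 - 15) - 68)) = sqrt(-1/743 + (-1482 - 68)) = sqrt(-1/743 - 1550) = sqrt(-1151651/743) = I*sqrt(855676693)/743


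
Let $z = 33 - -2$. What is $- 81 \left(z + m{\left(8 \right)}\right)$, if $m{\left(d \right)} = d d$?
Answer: $-8019$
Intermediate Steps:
$m{\left(d \right)} = d^{2}$
$z = 35$ ($z = 33 + 2 = 35$)
$- 81 \left(z + m{\left(8 \right)}\right) = - 81 \left(35 + 8^{2}\right) = - 81 \left(35 + 64\right) = \left(-81\right) 99 = -8019$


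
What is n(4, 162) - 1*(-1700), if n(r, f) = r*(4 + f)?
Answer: 2364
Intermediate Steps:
n(4, 162) - 1*(-1700) = 4*(4 + 162) - 1*(-1700) = 4*166 + 1700 = 664 + 1700 = 2364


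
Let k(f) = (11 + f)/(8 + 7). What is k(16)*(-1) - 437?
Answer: -2194/5 ≈ -438.80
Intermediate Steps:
k(f) = 11/15 + f/15 (k(f) = (11 + f)/15 = (11 + f)*(1/15) = 11/15 + f/15)
k(16)*(-1) - 437 = (11/15 + (1/15)*16)*(-1) - 437 = (11/15 + 16/15)*(-1) - 437 = (9/5)*(-1) - 437 = -9/5 - 437 = -2194/5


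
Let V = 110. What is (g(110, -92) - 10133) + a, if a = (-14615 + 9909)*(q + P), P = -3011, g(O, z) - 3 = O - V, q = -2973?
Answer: 28150574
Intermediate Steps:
g(O, z) = -107 + O (g(O, z) = 3 + (O - 1*110) = 3 + (O - 110) = 3 + (-110 + O) = -107 + O)
a = 28160704 (a = (-14615 + 9909)*(-2973 - 3011) = -4706*(-5984) = 28160704)
(g(110, -92) - 10133) + a = ((-107 + 110) - 10133) + 28160704 = (3 - 10133) + 28160704 = -10130 + 28160704 = 28150574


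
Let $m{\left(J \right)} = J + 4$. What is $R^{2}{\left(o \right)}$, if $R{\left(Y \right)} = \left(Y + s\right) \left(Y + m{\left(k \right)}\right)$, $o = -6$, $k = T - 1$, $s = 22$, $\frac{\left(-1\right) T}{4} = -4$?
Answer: $43264$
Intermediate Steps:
$T = 16$ ($T = \left(-4\right) \left(-4\right) = 16$)
$k = 15$ ($k = 16 - 1 = 15$)
$m{\left(J \right)} = 4 + J$
$R{\left(Y \right)} = \left(19 + Y\right) \left(22 + Y\right)$ ($R{\left(Y \right)} = \left(Y + 22\right) \left(Y + \left(4 + 15\right)\right) = \left(22 + Y\right) \left(Y + 19\right) = \left(22 + Y\right) \left(19 + Y\right) = \left(19 + Y\right) \left(22 + Y\right)$)
$R^{2}{\left(o \right)} = \left(418 + \left(-6\right)^{2} + 41 \left(-6\right)\right)^{2} = \left(418 + 36 - 246\right)^{2} = 208^{2} = 43264$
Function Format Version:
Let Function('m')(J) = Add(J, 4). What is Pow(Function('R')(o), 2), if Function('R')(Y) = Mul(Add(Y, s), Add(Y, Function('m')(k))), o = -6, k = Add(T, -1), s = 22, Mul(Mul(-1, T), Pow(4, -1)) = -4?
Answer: 43264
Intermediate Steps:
T = 16 (T = Mul(-4, -4) = 16)
k = 15 (k = Add(16, -1) = 15)
Function('m')(J) = Add(4, J)
Function('R')(Y) = Mul(Add(19, Y), Add(22, Y)) (Function('R')(Y) = Mul(Add(Y, 22), Add(Y, Add(4, 15))) = Mul(Add(22, Y), Add(Y, 19)) = Mul(Add(22, Y), Add(19, Y)) = Mul(Add(19, Y), Add(22, Y)))
Pow(Function('R')(o), 2) = Pow(Add(418, Pow(-6, 2), Mul(41, -6)), 2) = Pow(Add(418, 36, -246), 2) = Pow(208, 2) = 43264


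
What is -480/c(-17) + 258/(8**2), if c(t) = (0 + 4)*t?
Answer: 6033/544 ≈ 11.090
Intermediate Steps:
c(t) = 4*t
-480/c(-17) + 258/(8**2) = -480/(4*(-17)) + 258/(8**2) = -480/(-68) + 258/64 = -480*(-1/68) + 258*(1/64) = 120/17 + 129/32 = 6033/544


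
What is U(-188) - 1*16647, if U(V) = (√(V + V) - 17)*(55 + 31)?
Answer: -18109 + 172*I*√94 ≈ -18109.0 + 1667.6*I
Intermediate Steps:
U(V) = -1462 + 86*√2*√V (U(V) = (√(2*V) - 17)*86 = (√2*√V - 17)*86 = (-17 + √2*√V)*86 = -1462 + 86*√2*√V)
U(-188) - 1*16647 = (-1462 + 86*√2*√(-188)) - 1*16647 = (-1462 + 86*√2*(2*I*√47)) - 16647 = (-1462 + 172*I*√94) - 16647 = -18109 + 172*I*√94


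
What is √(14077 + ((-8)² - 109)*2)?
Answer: √13987 ≈ 118.27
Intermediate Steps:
√(14077 + ((-8)² - 109)*2) = √(14077 + (64 - 109)*2) = √(14077 - 45*2) = √(14077 - 90) = √13987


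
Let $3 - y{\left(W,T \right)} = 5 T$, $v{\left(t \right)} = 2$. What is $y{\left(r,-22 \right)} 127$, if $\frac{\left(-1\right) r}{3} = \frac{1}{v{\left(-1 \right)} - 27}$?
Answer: $14351$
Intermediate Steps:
$r = \frac{3}{25}$ ($r = - \frac{3}{2 - 27} = - \frac{3}{-25} = \left(-3\right) \left(- \frac{1}{25}\right) = \frac{3}{25} \approx 0.12$)
$y{\left(W,T \right)} = 3 - 5 T$
$y{\left(r,-22 \right)} 127 = \left(3 - -110\right) 127 = \left(3 + 110\right) 127 = 113 \cdot 127 = 14351$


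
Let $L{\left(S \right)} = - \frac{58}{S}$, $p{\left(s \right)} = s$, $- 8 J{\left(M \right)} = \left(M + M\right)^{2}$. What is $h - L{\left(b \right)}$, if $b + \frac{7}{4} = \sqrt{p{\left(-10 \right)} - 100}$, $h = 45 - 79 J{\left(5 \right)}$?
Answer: $\frac{3732337}{3618} - \frac{928 i \sqrt{110}}{1809} \approx 1031.6 - 5.3803 i$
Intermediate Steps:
$J{\left(M \right)} = - \frac{M^{2}}{2}$ ($J{\left(M \right)} = - \frac{\left(M + M\right)^{2}}{8} = - \frac{\left(2 M\right)^{2}}{8} = - \frac{4 M^{2}}{8} = - \frac{M^{2}}{2}$)
$h = \frac{2065}{2}$ ($h = 45 - 79 \left(- \frac{5^{2}}{2}\right) = 45 - 79 \left(\left(- \frac{1}{2}\right) 25\right) = 45 - - \frac{1975}{2} = 45 + \frac{1975}{2} = \frac{2065}{2} \approx 1032.5$)
$b = - \frac{7}{4} + i \sqrt{110}$ ($b = - \frac{7}{4} + \sqrt{-10 - 100} = - \frac{7}{4} + \sqrt{-110} = - \frac{7}{4} + i \sqrt{110} \approx -1.75 + 10.488 i$)
$h - L{\left(b \right)} = \frac{2065}{2} - - \frac{58}{- \frac{7}{4} + i \sqrt{110}} = \frac{2065}{2} + \frac{58}{- \frac{7}{4} + i \sqrt{110}}$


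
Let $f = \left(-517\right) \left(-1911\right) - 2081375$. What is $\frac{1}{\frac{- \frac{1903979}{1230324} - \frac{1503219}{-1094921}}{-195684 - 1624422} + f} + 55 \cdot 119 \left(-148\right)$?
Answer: $- \frac{2596836651165266156526428864764}{2680854635437423118462009} \approx -9.6866 \cdot 10^{5}$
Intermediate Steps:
$f = -1093388$ ($f = 987987 - 2081375 = -1093388$)
$\frac{1}{\frac{- \frac{1903979}{1230324} - \frac{1503219}{-1094921}}{-195684 - 1624422} + f} + 55 \cdot 119 \left(-148\right) = \frac{1}{\frac{- \frac{1903979}{1230324} - \frac{1503219}{-1094921}}{-195684 - 1624422} - 1093388} + 55 \cdot 119 \left(-148\right) = \frac{1}{\frac{\left(-1903979\right) \frac{1}{1230324} - - \frac{1503219}{1094921}}{-195684 - 1624422} - 1093388} + 6545 \left(-148\right) = \frac{1}{\frac{- \frac{1903979}{1230324} + \frac{1503219}{1094921}}{-1820106} - 1093388} - 968660 = \frac{1}{\left(- \frac{235260177703}{1347107584404}\right) \left(- \frac{1}{1820106}\right) - 1093388} - 968660 = \frac{1}{\frac{235260177703}{2451878597019226824} - 1093388} - 968660 = \frac{1}{- \frac{2680854635437423118462009}{2451878597019226824}} - 968660 = - \frac{2451878597019226824}{2680854635437423118462009} - 968660 = - \frac{2596836651165266156526428864764}{2680854635437423118462009}$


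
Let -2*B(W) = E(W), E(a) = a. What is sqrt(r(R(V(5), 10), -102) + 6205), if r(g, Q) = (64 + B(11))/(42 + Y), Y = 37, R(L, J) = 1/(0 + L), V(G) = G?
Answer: sqrt(154920106)/158 ≈ 78.776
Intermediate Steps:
B(W) = -W/2
R(L, J) = 1/L
r(g, Q) = 117/158 (r(g, Q) = (64 - 1/2*11)/(42 + 37) = (64 - 11/2)/79 = (117/2)*(1/79) = 117/158)
sqrt(r(R(V(5), 10), -102) + 6205) = sqrt(117/158 + 6205) = sqrt(980507/158) = sqrt(154920106)/158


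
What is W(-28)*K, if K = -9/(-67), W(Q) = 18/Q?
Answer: -81/938 ≈ -0.086354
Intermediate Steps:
K = 9/67 (K = -9*(-1/67) = 9/67 ≈ 0.13433)
W(-28)*K = (18/(-28))*(9/67) = (18*(-1/28))*(9/67) = -9/14*9/67 = -81/938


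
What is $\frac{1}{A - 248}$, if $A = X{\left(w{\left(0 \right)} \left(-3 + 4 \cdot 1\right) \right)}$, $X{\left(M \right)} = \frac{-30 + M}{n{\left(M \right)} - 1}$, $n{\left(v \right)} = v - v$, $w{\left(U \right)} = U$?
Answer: $- \frac{1}{218} \approx -0.0045872$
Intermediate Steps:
$n{\left(v \right)} = 0$
$X{\left(M \right)} = 30 - M$ ($X{\left(M \right)} = \frac{-30 + M}{0 - 1} = \frac{-30 + M}{-1} = \left(-30 + M\right) \left(-1\right) = 30 - M$)
$A = 30$ ($A = 30 - 0 \left(-3 + 4 \cdot 1\right) = 30 - 0 \left(-3 + 4\right) = 30 - 0 \cdot 1 = 30 - 0 = 30 + 0 = 30$)
$\frac{1}{A - 248} = \frac{1}{30 - 248} = \frac{1}{-218} = - \frac{1}{218}$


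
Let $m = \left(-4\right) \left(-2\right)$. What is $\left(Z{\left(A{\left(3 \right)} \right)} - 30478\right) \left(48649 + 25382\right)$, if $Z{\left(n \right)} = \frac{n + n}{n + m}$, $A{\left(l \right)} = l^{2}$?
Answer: $- \frac{38356053348}{17} \approx -2.2562 \cdot 10^{9}$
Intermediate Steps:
$m = 8$
$Z{\left(n \right)} = \frac{2 n}{8 + n}$ ($Z{\left(n \right)} = \frac{n + n}{n + 8} = \frac{2 n}{8 + n}$)
$\left(Z{\left(A{\left(3 \right)} \right)} - 30478\right) \left(48649 + 25382\right) = \left(\frac{2 \cdot 3^{2}}{8 + 3^{2}} - 30478\right) \left(48649 + 25382\right) = \left(2 \cdot 9 \frac{1}{8 + 9} - 30478\right) 74031 = \left(2 \cdot 9 \cdot \frac{1}{17} - 30478\right) 74031 = \left(\frac{18}{17} - 30478\right) 74031 = \left(- \frac{518108}{17}\right) 74031 = - \frac{38356053348}{17}$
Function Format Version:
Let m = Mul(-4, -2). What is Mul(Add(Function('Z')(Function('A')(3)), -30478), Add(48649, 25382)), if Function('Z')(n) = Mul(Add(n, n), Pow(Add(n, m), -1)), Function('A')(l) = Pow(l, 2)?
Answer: Rational(-38356053348, 17) ≈ -2.2562e+9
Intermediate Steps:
m = 8
Function('Z')(n) = Mul(2, n, Pow(Add(8, n), -1)) (Function('Z')(n) = Mul(Add(n, n), Pow(Add(n, 8), -1)) = Mul(Mul(2, n), Pow(Add(8, n), -1)) = Mul(2, n, Pow(Add(8, n), -1)))
Mul(Add(Function('Z')(Function('A')(3)), -30478), Add(48649, 25382)) = Mul(Add(Mul(2, Pow(3, 2), Pow(Add(8, Pow(3, 2)), -1)), -30478), Add(48649, 25382)) = Mul(Add(Mul(2, 9, Pow(Add(8, 9), -1)), -30478), 74031) = Mul(Add(Mul(2, 9, Pow(17, -1)), -30478), 74031) = Mul(Add(Mul(2, 9, Rational(1, 17)), -30478), 74031) = Mul(Add(Rational(18, 17), -30478), 74031) = Mul(Rational(-518108, 17), 74031) = Rational(-38356053348, 17)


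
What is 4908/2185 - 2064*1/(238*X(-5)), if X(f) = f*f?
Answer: 2469276/1300075 ≈ 1.8993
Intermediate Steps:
X(f) = f**2
4908/2185 - 2064*1/(238*X(-5)) = 4908/2185 - 2064/(-17*(-14)*(-5)**2) = 4908*(1/2185) - 2064/(238*25) = 4908/2185 - 2064/5950 = 4908/2185 - 2064*1/5950 = 4908/2185 - 1032/2975 = 2469276/1300075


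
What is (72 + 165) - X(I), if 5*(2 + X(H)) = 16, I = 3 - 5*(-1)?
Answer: 1179/5 ≈ 235.80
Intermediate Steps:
I = 8 (I = 3 + 5 = 8)
X(H) = 6/5 (X(H) = -2 + (⅕)*16 = -2 + 16/5 = 6/5)
(72 + 165) - X(I) = (72 + 165) - 1*6/5 = 237 - 6/5 = 1179/5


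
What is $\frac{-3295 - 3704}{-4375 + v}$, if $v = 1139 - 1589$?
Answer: $\frac{6999}{4825} \approx 1.4506$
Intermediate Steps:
$v = -450$
$\frac{-3295 - 3704}{-4375 + v} = \frac{-3295 - 3704}{-4375 - 450} = - \frac{6999}{-4825} = \left(-6999\right) \left(- \frac{1}{4825}\right) = \frac{6999}{4825}$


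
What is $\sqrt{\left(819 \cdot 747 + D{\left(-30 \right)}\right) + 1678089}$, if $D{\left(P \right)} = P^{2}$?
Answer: $\sqrt{2290782} \approx 1513.5$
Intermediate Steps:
$\sqrt{\left(819 \cdot 747 + D{\left(-30 \right)}\right) + 1678089} = \sqrt{\left(819 \cdot 747 + \left(-30\right)^{2}\right) + 1678089} = \sqrt{\left(611793 + 900\right) + 1678089} = \sqrt{612693 + 1678089} = \sqrt{2290782}$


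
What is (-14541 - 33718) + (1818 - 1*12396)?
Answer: -58837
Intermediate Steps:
(-14541 - 33718) + (1818 - 1*12396) = -48259 + (1818 - 12396) = -48259 - 10578 = -58837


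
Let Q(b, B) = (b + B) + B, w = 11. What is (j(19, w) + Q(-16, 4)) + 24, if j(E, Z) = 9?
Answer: 25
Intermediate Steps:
Q(b, B) = b + 2*B (Q(b, B) = (B + b) + B = b + 2*B)
(j(19, w) + Q(-16, 4)) + 24 = (9 + (-16 + 2*4)) + 24 = (9 + (-16 + 8)) + 24 = (9 - 8) + 24 = 1 + 24 = 25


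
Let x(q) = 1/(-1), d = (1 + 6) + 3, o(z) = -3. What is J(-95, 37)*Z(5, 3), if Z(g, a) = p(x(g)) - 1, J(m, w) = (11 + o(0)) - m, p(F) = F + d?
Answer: 824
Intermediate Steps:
d = 10 (d = 7 + 3 = 10)
x(q) = -1
p(F) = 10 + F (p(F) = F + 10 = 10 + F)
J(m, w) = 8 - m (J(m, w) = (11 - 3) - m = 8 - m)
Z(g, a) = 8 (Z(g, a) = (10 - 1) - 1 = 9 - 1 = 8)
J(-95, 37)*Z(5, 3) = (8 - 1*(-95))*8 = (8 + 95)*8 = 103*8 = 824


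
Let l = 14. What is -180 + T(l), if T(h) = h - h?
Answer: -180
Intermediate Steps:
T(h) = 0
-180 + T(l) = -180 + 0 = -180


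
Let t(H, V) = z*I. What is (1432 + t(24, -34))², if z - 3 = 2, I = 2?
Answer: 2079364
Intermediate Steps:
z = 5 (z = 3 + 2 = 5)
t(H, V) = 10 (t(H, V) = 5*2 = 10)
(1432 + t(24, -34))² = (1432 + 10)² = 1442² = 2079364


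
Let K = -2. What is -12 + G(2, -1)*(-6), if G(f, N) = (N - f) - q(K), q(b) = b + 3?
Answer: 12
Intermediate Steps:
q(b) = 3 + b
G(f, N) = -1 + N - f (G(f, N) = (N - f) - (3 - 2) = (N - f) - 1*1 = (N - f) - 1 = -1 + N - f)
-12 + G(2, -1)*(-6) = -12 + (-1 - 1 - 1*2)*(-6) = -12 + (-1 - 1 - 2)*(-6) = -12 - 4*(-6) = -12 + 24 = 12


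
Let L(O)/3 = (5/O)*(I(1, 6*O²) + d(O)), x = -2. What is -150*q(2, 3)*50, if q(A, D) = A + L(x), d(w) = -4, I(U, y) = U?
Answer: -183750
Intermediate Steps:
L(O) = -45/O (L(O) = 3*((5/O)*(1 - 4)) = 3*((5/O)*(-3)) = 3*(-15/O) = -45/O)
q(A, D) = 45/2 + A (q(A, D) = A - 45/(-2) = A - 45*(-½) = A + 45/2 = 45/2 + A)
-150*q(2, 3)*50 = -150*(45/2 + 2)*50 = -150*49/2*50 = -3675*50 = -183750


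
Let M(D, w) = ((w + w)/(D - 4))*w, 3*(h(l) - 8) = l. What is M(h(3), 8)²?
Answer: 16384/25 ≈ 655.36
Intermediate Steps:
h(l) = 8 + l/3
M(D, w) = 2*w²/(-4 + D) (M(D, w) = ((2*w)/(-4 + D))*w = (2*w/(-4 + D))*w = 2*w²/(-4 + D))
M(h(3), 8)² = (2*8²/(-4 + (8 + (⅓)*3)))² = (2*64/(-4 + (8 + 1)))² = (2*64/(-4 + 9))² = (2*64/5)² = (2*64*(⅕))² = (128/5)² = 16384/25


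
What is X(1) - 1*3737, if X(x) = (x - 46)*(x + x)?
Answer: -3827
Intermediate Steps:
X(x) = 2*x*(-46 + x) (X(x) = (-46 + x)*(2*x) = 2*x*(-46 + x))
X(1) - 1*3737 = 2*1*(-46 + 1) - 1*3737 = 2*1*(-45) - 3737 = -90 - 3737 = -3827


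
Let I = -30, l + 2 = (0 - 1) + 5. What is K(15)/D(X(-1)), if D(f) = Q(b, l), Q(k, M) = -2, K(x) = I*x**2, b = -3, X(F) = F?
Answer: 3375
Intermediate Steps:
l = 2 (l = -2 + ((0 - 1) + 5) = -2 + (-1 + 5) = -2 + 4 = 2)
K(x) = -30*x**2
D(f) = -2
K(15)/D(X(-1)) = -30*15**2/(-2) = -30*225*(-1/2) = -6750*(-1/2) = 3375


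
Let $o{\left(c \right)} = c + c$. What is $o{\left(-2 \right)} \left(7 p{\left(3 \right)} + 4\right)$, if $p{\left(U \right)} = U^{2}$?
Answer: $-268$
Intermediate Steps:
$o{\left(c \right)} = 2 c$
$o{\left(-2 \right)} \left(7 p{\left(3 \right)} + 4\right) = 2 \left(-2\right) \left(7 \cdot 3^{2} + 4\right) = - 4 \left(7 \cdot 9 + 4\right) = - 4 \left(63 + 4\right) = \left(-4\right) 67 = -268$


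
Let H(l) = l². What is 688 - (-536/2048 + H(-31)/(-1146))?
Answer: 101082743/146688 ≈ 689.10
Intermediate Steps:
688 - (-536/2048 + H(-31)/(-1146)) = 688 - (-536/2048 + (-31)²/(-1146)) = 688 - (-536*1/2048 + 961*(-1/1146)) = 688 - (-67/256 - 961/1146) = 688 - 1*(-161399/146688) = 688 + 161399/146688 = 101082743/146688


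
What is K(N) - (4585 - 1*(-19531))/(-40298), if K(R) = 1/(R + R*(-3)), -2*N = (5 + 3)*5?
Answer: 502469/805960 ≈ 0.62344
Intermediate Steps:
N = -20 (N = -(5 + 3)*5/2 = -4*5 = -½*40 = -20)
K(R) = -1/(2*R) (K(R) = 1/(R - 3*R) = 1/(-2*R) = -1/(2*R))
K(N) - (4585 - 1*(-19531))/(-40298) = -½/(-20) - (4585 - 1*(-19531))/(-40298) = -½*(-1/20) - (4585 + 19531)*(-1)/40298 = 1/40 - 24116*(-1)/40298 = 1/40 - 1*(-12058/20149) = 1/40 + 12058/20149 = 502469/805960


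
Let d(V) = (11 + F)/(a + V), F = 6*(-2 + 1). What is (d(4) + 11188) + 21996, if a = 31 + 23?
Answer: 1924677/58 ≈ 33184.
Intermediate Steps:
F = -6 (F = 6*(-1) = -6)
a = 54
d(V) = 5/(54 + V) (d(V) = (11 - 6)/(54 + V) = 5/(54 + V))
(d(4) + 11188) + 21996 = (5/(54 + 4) + 11188) + 21996 = (5/58 + 11188) + 21996 = 648909/58 + 21996 = 1924677/58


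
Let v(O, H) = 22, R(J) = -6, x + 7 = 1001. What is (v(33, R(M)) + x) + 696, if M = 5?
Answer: 1712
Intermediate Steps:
x = 994 (x = -7 + 1001 = 994)
(v(33, R(M)) + x) + 696 = (22 + 994) + 696 = 1016 + 696 = 1712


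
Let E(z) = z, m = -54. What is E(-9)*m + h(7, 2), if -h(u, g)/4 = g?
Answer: 478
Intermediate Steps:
h(u, g) = -4*g
E(-9)*m + h(7, 2) = -9*(-54) - 4*2 = 486 - 8 = 478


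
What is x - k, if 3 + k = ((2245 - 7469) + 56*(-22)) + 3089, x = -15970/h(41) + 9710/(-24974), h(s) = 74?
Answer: 1457115700/462019 ≈ 3153.8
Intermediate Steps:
x = -99888330/462019 (x = -15970/74 + 9710/(-24974) = -15970*1/74 + 9710*(-1/24974) = -7985/37 - 4855/12487 = -99888330/462019 ≈ -216.20)
k = -3370 (k = -3 + (((2245 - 7469) + 56*(-22)) + 3089) = -3 + ((-5224 - 1232) + 3089) = -3 + (-6456 + 3089) = -3 - 3367 = -3370)
x - k = -99888330/462019 - 1*(-3370) = -99888330/462019 + 3370 = 1457115700/462019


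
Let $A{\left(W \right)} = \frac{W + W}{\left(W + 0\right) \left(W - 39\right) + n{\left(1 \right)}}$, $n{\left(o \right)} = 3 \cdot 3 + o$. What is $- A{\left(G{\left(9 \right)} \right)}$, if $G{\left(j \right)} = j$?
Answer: $\frac{9}{130} \approx 0.069231$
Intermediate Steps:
$n{\left(o \right)} = 9 + o$
$A{\left(W \right)} = \frac{2 W}{10 + W \left(-39 + W\right)}$ ($A{\left(W \right)} = \frac{W + W}{\left(W + 0\right) \left(W - 39\right) + \left(9 + 1\right)} = \frac{2 W}{W \left(-39 + W\right) + 10} = \frac{2 W}{10 + W \left(-39 + W\right)}$)
$- A{\left(G{\left(9 \right)} \right)} = - \frac{2 \cdot 9}{10 + 9^{2} - 351} = - \frac{2 \cdot 9}{10 + 81 - 351} = - \frac{2 \cdot 9}{-260} = - \frac{2 \cdot 9 \left(-1\right)}{260} = \left(-1\right) \left(- \frac{9}{130}\right) = \frac{9}{130}$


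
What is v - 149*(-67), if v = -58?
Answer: 9925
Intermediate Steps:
v - 149*(-67) = -58 - 149*(-67) = -58 + 9983 = 9925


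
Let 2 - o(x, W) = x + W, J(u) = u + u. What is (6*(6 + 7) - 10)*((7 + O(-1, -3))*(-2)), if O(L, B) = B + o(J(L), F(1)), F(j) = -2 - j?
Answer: -1496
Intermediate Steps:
J(u) = 2*u
o(x, W) = 2 - W - x (o(x, W) = 2 - (x + W) = 2 - (W + x) = 2 + (-W - x) = 2 - W - x)
O(L, B) = 5 + B - 2*L (O(L, B) = B + (2 - (-2 - 1*1) - 2*L) = B + (2 - (-2 - 1) - 2*L) = B + (2 - 1*(-3) - 2*L) = B + (2 + 3 - 2*L) = B + (5 - 2*L) = 5 + B - 2*L)
(6*(6 + 7) - 10)*((7 + O(-1, -3))*(-2)) = (6*(6 + 7) - 10)*((7 + (5 - 3 - 2*(-1)))*(-2)) = (6*13 - 10)*((7 + (5 - 3 + 2))*(-2)) = (78 - 10)*((7 + 4)*(-2)) = 68*(11*(-2)) = 68*(-22) = -1496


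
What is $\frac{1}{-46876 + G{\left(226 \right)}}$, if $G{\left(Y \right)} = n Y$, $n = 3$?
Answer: $- \frac{1}{46198} \approx -2.1646 \cdot 10^{-5}$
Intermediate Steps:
$G{\left(Y \right)} = 3 Y$
$\frac{1}{-46876 + G{\left(226 \right)}} = \frac{1}{-46876 + 3 \cdot 226} = \frac{1}{-46876 + 678} = \frac{1}{-46198} = - \frac{1}{46198}$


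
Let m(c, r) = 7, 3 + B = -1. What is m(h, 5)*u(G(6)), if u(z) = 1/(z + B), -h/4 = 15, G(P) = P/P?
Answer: -7/3 ≈ -2.3333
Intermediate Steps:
B = -4 (B = -3 - 1 = -4)
G(P) = 1
h = -60 (h = -4*15 = -60)
u(z) = 1/(-4 + z) (u(z) = 1/(z - 4) = 1/(-4 + z))
m(h, 5)*u(G(6)) = 7/(-4 + 1) = 7/(-3) = 7*(-⅓) = -7/3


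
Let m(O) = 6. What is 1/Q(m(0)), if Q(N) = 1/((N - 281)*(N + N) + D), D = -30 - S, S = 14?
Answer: -3344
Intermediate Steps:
D = -44 (D = -30 - 1*14 = -30 - 14 = -44)
Q(N) = 1/(-44 + 2*N*(-281 + N)) (Q(N) = 1/((N - 281)*(N + N) - 44) = 1/((-281 + N)*(2*N) - 44) = 1/(2*N*(-281 + N) - 44) = 1/(-44 + 2*N*(-281 + N)))
1/Q(m(0)) = 1/(1/(2*(-22 + 6² - 281*6))) = 1/(1/(2*(-22 + 36 - 1686))) = 1/((½)/(-1672)) = 1/((½)*(-1/1672)) = 1/(-1/3344) = -3344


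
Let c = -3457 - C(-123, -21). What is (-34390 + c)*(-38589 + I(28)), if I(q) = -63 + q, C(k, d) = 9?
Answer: 1462150144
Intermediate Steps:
c = -3466 (c = -3457 - 1*9 = -3457 - 9 = -3466)
(-34390 + c)*(-38589 + I(28)) = (-34390 - 3466)*(-38589 + (-63 + 28)) = -37856*(-38589 - 35) = -37856*(-38624) = 1462150144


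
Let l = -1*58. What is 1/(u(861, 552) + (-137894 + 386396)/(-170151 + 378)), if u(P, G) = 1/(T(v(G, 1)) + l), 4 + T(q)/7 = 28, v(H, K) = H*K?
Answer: -6225010/9055149 ≈ -0.68746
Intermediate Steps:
T(q) = 168 (T(q) = -28 + 7*28 = -28 + 196 = 168)
l = -58
u(P, G) = 1/110 (u(P, G) = 1/(168 - 58) = 1/110)
1/(u(861, 552) + (-137894 + 386396)/(-170151 + 378)) = 1/(1/110 + (-137894 + 386396)/(-170151 + 378)) = 1/(1/110 + 248502/(-169773)) = 1/(1/110 + 248502*(-1/169773)) = 1/(1/110 - 82834/56591) = 1/(-9055149/6225010) = -6225010/9055149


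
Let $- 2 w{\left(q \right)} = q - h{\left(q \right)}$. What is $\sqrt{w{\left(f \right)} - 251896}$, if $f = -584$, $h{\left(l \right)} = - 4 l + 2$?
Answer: $i \sqrt{250435} \approx 500.43 i$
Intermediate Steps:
$h{\left(l \right)} = 2 - 4 l$
$w{\left(q \right)} = 1 - \frac{5 q}{2}$ ($w{\left(q \right)} = - \frac{q - \left(2 - 4 q\right)}{2} = - \frac{q + \left(-2 + 4 q\right)}{2} = - \frac{-2 + 5 q}{2} = 1 - \frac{5 q}{2}$)
$\sqrt{w{\left(f \right)} - 251896} = \sqrt{\left(1 - -1460\right) - 251896} = \sqrt{\left(1 + 1460\right) - 251896} = \sqrt{1461 - 251896} = \sqrt{-250435} = i \sqrt{250435}$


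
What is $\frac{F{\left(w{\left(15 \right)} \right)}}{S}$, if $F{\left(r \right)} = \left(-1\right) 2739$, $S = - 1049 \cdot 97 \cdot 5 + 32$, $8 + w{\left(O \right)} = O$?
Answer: $\frac{2739}{508733} \approx 0.005384$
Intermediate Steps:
$w{\left(O \right)} = -8 + O$
$S = -508733$ ($S = \left(-1049\right) 485 + 32 = -508765 + 32 = -508733$)
$F{\left(r \right)} = -2739$
$\frac{F{\left(w{\left(15 \right)} \right)}}{S} = - \frac{2739}{-508733} = \left(-2739\right) \left(- \frac{1}{508733}\right) = \frac{2739}{508733}$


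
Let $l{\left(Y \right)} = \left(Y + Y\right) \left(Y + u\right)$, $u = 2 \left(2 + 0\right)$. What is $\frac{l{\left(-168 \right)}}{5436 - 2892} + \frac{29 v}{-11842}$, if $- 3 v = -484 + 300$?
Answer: $\frac{20250520}{941439} \approx 21.51$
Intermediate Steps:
$v = \frac{184}{3}$ ($v = - \frac{-484 + 300}{3} = \left(- \frac{1}{3}\right) \left(-184\right) = \frac{184}{3} \approx 61.333$)
$u = 4$ ($u = 2 \cdot 2 = 4$)
$l{\left(Y \right)} = 2 Y \left(4 + Y\right)$ ($l{\left(Y \right)} = \left(Y + Y\right) \left(Y + 4\right) = 2 Y \left(4 + Y\right)$)
$\frac{l{\left(-168 \right)}}{5436 - 2892} + \frac{29 v}{-11842} = \frac{2 \left(-168\right) \left(4 - 168\right)}{5436 - 2892} + \frac{29 \cdot \frac{184}{3}}{-11842} = \frac{2 \left(-168\right) \left(-164\right)}{5436 - 2892} + \frac{5336}{3} \left(- \frac{1}{11842}\right) = \frac{55104}{2544} - \frac{2668}{17763} = 55104 \cdot \frac{1}{2544} - \frac{2668}{17763} = \frac{1148}{53} - \frac{2668}{17763} = \frac{20250520}{941439}$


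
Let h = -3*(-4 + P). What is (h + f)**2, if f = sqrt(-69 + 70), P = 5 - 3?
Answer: 49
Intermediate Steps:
P = 2
f = 1 (f = sqrt(1) = 1)
h = 6 (h = -3*(-4 + 2) = -3*(-2) = 6)
(h + f)**2 = (6 + 1)**2 = 7**2 = 49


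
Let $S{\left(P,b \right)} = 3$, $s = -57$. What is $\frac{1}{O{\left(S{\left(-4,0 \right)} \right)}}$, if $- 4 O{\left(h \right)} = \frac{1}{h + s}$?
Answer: $216$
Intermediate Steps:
$O{\left(h \right)} = - \frac{1}{4 \left(-57 + h\right)}$ ($O{\left(h \right)} = - \frac{1}{4 \left(h - 57\right)} = - \frac{1}{4 \left(-57 + h\right)}$)
$\frac{1}{O{\left(S{\left(-4,0 \right)} \right)}} = \frac{1}{\left(-1\right) \frac{1}{-228 + 4 \cdot 3}} = \frac{1}{\left(-1\right) \frac{1}{-228 + 12}} = \frac{1}{\left(-1\right) \frac{1}{-216}} = \frac{1}{\left(-1\right) \left(- \frac{1}{216}\right)} = \frac{1}{\frac{1}{216}} = 216$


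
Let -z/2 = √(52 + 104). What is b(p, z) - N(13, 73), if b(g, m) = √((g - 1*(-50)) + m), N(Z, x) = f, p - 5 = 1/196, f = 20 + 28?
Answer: -48 + √(10781 - 784*√39)/14 ≈ -42.521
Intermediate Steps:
f = 48
p = 981/196 (p = 5 + 1/196 = 981/196 ≈ 5.0051)
N(Z, x) = 48
z = -4*√39 (z = -2*√(52 + 104) = -4*√39 ≈ -24.980)
b(g, m) = √(50 + g + m) (b(g, m) = √((g + 50) + m) = √((50 + g) + m) = √(50 + g + m))
b(p, z) - N(13, 73) = √(50 + 981/196 - 4*√39) - 1*48 = √(10781/196 - 4*√39) - 48 = -48 + √(10781/196 - 4*√39)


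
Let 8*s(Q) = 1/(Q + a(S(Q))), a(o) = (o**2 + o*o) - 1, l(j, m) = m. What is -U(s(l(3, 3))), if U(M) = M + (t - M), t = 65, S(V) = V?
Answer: -65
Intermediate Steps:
a(o) = -1 + 2*o**2 (a(o) = (o**2 + o**2) - 1 = 2*o**2 - 1 = -1 + 2*o**2)
s(Q) = 1/(8*(-1 + Q + 2*Q**2)) (s(Q) = 1/(8*(Q + (-1 + 2*Q**2))) = 1/(8*(-1 + Q + 2*Q**2)))
U(M) = 65 (U(M) = M + (65 - M) = 65)
-U(s(l(3, 3))) = -1*65 = -65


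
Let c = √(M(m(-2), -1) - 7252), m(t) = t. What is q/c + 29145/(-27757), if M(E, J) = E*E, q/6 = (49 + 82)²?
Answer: -29145/27757 - 17161*I*√453/302 ≈ -1.05 - 1209.4*I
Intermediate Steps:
q = 102966 (q = 6*(49 + 82)² = 6*131² = 6*17161 = 102966)
M(E, J) = E²
c = 4*I*√453 (c = √((-2)² - 7252) = √(4 - 7252) = √(-7248) = 4*I*√453 ≈ 85.135*I)
q/c + 29145/(-27757) = 102966/((4*I*√453)) + 29145/(-27757) = 102966*(-I*√453/1812) + 29145*(-1/27757) = -17161*I*√453/302 - 29145/27757 = -29145/27757 - 17161*I*√453/302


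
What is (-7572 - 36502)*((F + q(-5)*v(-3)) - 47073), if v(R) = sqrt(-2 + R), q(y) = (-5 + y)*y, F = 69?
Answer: 2071654296 - 2203700*I*sqrt(5) ≈ 2.0717e+9 - 4.9276e+6*I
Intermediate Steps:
q(y) = y*(-5 + y)
(-7572 - 36502)*((F + q(-5)*v(-3)) - 47073) = (-7572 - 36502)*((69 + (-5*(-5 - 5))*sqrt(-2 - 3)) - 47073) = -44074*((69 + (-5*(-10))*sqrt(-5)) - 47073) = -44074*((69 + 50*(I*sqrt(5))) - 47073) = -44074*((69 + 50*I*sqrt(5)) - 47073) = -44074*(-47004 + 50*I*sqrt(5)) = 2071654296 - 2203700*I*sqrt(5)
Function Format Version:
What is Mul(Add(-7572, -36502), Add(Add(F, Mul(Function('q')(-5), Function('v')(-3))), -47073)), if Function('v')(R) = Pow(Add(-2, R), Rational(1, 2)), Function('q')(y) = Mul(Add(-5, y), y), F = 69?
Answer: Add(2071654296, Mul(-2203700, I, Pow(5, Rational(1, 2)))) ≈ Add(2.0717e+9, Mul(-4.9276e+6, I))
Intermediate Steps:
Function('q')(y) = Mul(y, Add(-5, y))
Mul(Add(-7572, -36502), Add(Add(F, Mul(Function('q')(-5), Function('v')(-3))), -47073)) = Mul(Add(-7572, -36502), Add(Add(69, Mul(Mul(-5, Add(-5, -5)), Pow(Add(-2, -3), Rational(1, 2)))), -47073)) = Mul(-44074, Add(Add(69, Mul(Mul(-5, -10), Pow(-5, Rational(1, 2)))), -47073)) = Mul(-44074, Add(Add(69, Mul(50, Mul(I, Pow(5, Rational(1, 2))))), -47073)) = Mul(-44074, Add(Add(69, Mul(50, I, Pow(5, Rational(1, 2)))), -47073)) = Mul(-44074, Add(-47004, Mul(50, I, Pow(5, Rational(1, 2))))) = Add(2071654296, Mul(-2203700, I, Pow(5, Rational(1, 2))))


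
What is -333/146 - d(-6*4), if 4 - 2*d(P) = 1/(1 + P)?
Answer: -7224/1679 ≈ -4.3026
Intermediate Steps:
d(P) = 2 - 1/(2*(1 + P))
-333/146 - d(-6*4) = -333/146 - (3 + 4*(-6*4))/(2*(1 - 6*4)) = -333*1/146 - (3 + 4*(-24))/(2*(1 - 24)) = -333/146 - (3 - 96)/(2*(-23)) = -333/146 - (-1)*(-93)/(2*23) = -333/146 - 1*93/46 = -333/146 - 93/46 = -7224/1679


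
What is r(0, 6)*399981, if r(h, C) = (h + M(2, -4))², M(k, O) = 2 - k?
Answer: 0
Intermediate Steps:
r(h, C) = h² (r(h, C) = (h + (2 - 1*2))² = (h + (2 - 2))² = (h + 0)² = h²)
r(0, 6)*399981 = 0²*399981 = 0*399981 = 0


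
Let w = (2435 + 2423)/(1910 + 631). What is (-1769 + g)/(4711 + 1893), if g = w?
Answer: -641453/2397252 ≈ -0.26758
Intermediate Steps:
w = 694/363 (w = 4858/2541 = 4858*(1/2541) = 694/363 ≈ 1.9118)
g = 694/363 ≈ 1.9118
(-1769 + g)/(4711 + 1893) = (-1769 + 694/363)/(4711 + 1893) = -641453/363/6604 = -641453/363*1/6604 = -641453/2397252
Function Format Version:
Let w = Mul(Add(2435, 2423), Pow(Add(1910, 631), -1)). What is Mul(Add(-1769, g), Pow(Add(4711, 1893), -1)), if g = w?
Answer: Rational(-641453, 2397252) ≈ -0.26758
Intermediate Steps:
w = Rational(694, 363) (w = Mul(4858, Pow(2541, -1)) = Mul(4858, Rational(1, 2541)) = Rational(694, 363) ≈ 1.9118)
g = Rational(694, 363) ≈ 1.9118
Mul(Add(-1769, g), Pow(Add(4711, 1893), -1)) = Mul(Add(-1769, Rational(694, 363)), Pow(Add(4711, 1893), -1)) = Mul(Rational(-641453, 363), Pow(6604, -1)) = Mul(Rational(-641453, 363), Rational(1, 6604)) = Rational(-641453, 2397252)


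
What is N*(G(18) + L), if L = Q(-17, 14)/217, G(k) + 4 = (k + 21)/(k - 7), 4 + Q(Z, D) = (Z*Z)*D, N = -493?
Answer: -21384861/2387 ≈ -8958.9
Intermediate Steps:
Q(Z, D) = -4 + D*Z**2 (Q(Z, D) = -4 + (Z*Z)*D = -4 + Z**2*D = -4 + D*Z**2)
G(k) = -4 + (21 + k)/(-7 + k) (G(k) = -4 + (k + 21)/(k - 7) = -4 + (21 + k)/(-7 + k))
L = 4042/217 (L = (-4 + 14*(-17)**2)/217 = (-4 + 14*289)*(1/217) = (-4 + 4046)*(1/217) = 4042*(1/217) = 4042/217 ≈ 18.627)
N*(G(18) + L) = -493*((49 - 3*18)/(-7 + 18) + 4042/217) = -493*((49 - 54)/11 + 4042/217) = -493*((1/11)*(-5) + 4042/217) = -493*(-5/11 + 4042/217) = -493*43377/2387 = -21384861/2387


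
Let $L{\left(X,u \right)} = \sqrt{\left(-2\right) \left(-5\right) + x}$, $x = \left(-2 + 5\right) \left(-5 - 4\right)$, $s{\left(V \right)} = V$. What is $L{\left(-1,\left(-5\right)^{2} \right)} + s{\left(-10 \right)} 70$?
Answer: $-700 + i \sqrt{17} \approx -700.0 + 4.1231 i$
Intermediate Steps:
$x = -27$ ($x = 3 \left(-9\right) = -27$)
$L{\left(X,u \right)} = i \sqrt{17}$ ($L{\left(X,u \right)} = \sqrt{\left(-2\right) \left(-5\right) - 27} = \sqrt{10 - 27} = \sqrt{-17} = i \sqrt{17}$)
$L{\left(-1,\left(-5\right)^{2} \right)} + s{\left(-10 \right)} 70 = i \sqrt{17} - 700 = -700 + i \sqrt{17}$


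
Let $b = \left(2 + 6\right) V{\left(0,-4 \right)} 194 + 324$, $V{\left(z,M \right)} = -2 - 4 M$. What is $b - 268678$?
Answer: $-246626$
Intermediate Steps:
$b = 22052$ ($b = \left(2 + 6\right) \left(-2 - -16\right) 194 + 324 = 8 \left(-2 + 16\right) 194 + 324 = 8 \cdot 14 \cdot 194 + 324 = 112 \cdot 194 + 324 = 21728 + 324 = 22052$)
$b - 268678 = 22052 - 268678 = -246626$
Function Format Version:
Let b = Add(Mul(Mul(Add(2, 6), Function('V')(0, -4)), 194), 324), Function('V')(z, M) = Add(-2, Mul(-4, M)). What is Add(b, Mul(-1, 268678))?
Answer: -246626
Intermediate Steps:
b = 22052 (b = Add(Mul(Mul(Add(2, 6), Add(-2, Mul(-4, -4))), 194), 324) = Add(Mul(Mul(8, Add(-2, 16)), 194), 324) = Add(Mul(Mul(8, 14), 194), 324) = Add(Mul(112, 194), 324) = Add(21728, 324) = 22052)
Add(b, Mul(-1, 268678)) = Add(22052, Mul(-1, 268678)) = Add(22052, -268678) = -246626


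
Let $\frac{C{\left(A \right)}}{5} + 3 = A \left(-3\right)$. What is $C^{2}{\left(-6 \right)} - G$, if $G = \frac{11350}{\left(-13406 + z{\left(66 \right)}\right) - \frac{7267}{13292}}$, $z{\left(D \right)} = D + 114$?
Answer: $\frac{989066696075}{175807259} \approx 5625.9$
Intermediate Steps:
$C{\left(A \right)} = -15 - 15 A$ ($C{\left(A \right)} = -15 + 5 A \left(-3\right) = -15 + 5 \left(- 3 A\right) = -15 - 15 A$)
$z{\left(D \right)} = 114 + D$
$G = - \frac{150864200}{175807259}$ ($G = \frac{11350}{\left(-13406 + \left(114 + 66\right)\right) - \frac{7267}{13292}} = \frac{11350}{\left(-13406 + 180\right) - \frac{7267}{13292}} = \frac{11350}{-13226 - \frac{7267}{13292}} = \frac{11350}{- \frac{175807259}{13292}} = 11350 \left(- \frac{13292}{175807259}\right) = - \frac{150864200}{175807259} \approx -0.85812$)
$C^{2}{\left(-6 \right)} - G = \left(-15 - -90\right)^{2} - - \frac{150864200}{175807259} = \left(-15 + 90\right)^{2} + \frac{150864200}{175807259} = 75^{2} + \frac{150864200}{175807259} = 5625 + \frac{150864200}{175807259} = \frac{989066696075}{175807259}$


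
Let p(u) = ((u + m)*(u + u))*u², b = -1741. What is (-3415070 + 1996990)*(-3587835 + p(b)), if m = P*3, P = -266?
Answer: -38000532613011038240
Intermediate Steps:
m = -798 (m = -266*3 = -798)
p(u) = 2*u³*(-798 + u) (p(u) = ((u - 798)*(u + u))*u² = ((-798 + u)*(2*u))*u² = (2*u*(-798 + u))*u² = 2*u³*(-798 + u))
(-3415070 + 1996990)*(-3587835 + p(b)) = (-3415070 + 1996990)*(-3587835 + 2*(-1741)³*(-798 - 1741)) = -1418080*(-3587835 + 2*(-5277112021)*(-2539)) = -1418080*(-3587835 + 26797174842638) = -1418080*26797171254803 = -38000532613011038240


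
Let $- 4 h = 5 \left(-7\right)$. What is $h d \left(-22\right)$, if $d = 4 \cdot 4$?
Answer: $-3080$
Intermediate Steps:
$d = 16$
$h = \frac{35}{4}$ ($h = - \frac{5 \left(-7\right)}{4} = \left(- \frac{1}{4}\right) \left(-35\right) = \frac{35}{4} \approx 8.75$)
$h d \left(-22\right) = \frac{35}{4} \cdot 16 \left(-22\right) = 140 \left(-22\right) = -3080$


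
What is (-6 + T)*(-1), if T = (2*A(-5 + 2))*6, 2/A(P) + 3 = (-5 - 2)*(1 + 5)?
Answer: 98/15 ≈ 6.5333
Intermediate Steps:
A(P) = -2/45 (A(P) = 2/(-3 + (-5 - 2)*(1 + 5)) = 2/(-3 - 7*6) = 2/(-3 - 42) = 2/(-45) = 2*(-1/45) = -2/45)
T = -8/15 (T = (2*(-2/45))*6 = -4/45*6 = -8/15 ≈ -0.53333)
(-6 + T)*(-1) = (-6 - 8/15)*(-1) = -98/15*(-1) = 98/15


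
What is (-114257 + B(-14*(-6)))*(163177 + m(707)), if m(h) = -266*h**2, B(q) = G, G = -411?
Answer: 15227527064876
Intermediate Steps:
B(q) = -411
(-114257 + B(-14*(-6)))*(163177 + m(707)) = (-114257 - 411)*(163177 - 266*707**2) = -114668*(163177 - 266*499849) = -114668*(163177 - 132959834) = -114668*(-132796657) = 15227527064876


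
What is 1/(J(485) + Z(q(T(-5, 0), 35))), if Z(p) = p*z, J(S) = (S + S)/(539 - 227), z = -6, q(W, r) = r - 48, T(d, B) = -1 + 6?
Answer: 156/12653 ≈ 0.012329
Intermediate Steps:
T(d, B) = 5
q(W, r) = -48 + r
J(S) = S/156 (J(S) = (2*S)/312 = (2*S)*(1/312) = S/156)
Z(p) = -6*p (Z(p) = p*(-6) = -6*p)
1/(J(485) + Z(q(T(-5, 0), 35))) = 1/((1/156)*485 - 6*(-48 + 35)) = 1/(485/156 - 6*(-13)) = 1/(485/156 + 78) = 1/(12653/156) = 156/12653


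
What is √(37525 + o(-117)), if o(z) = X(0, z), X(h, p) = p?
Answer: 4*√2338 ≈ 193.41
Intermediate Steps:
o(z) = z
√(37525 + o(-117)) = √(37525 - 117) = √37408 = 4*√2338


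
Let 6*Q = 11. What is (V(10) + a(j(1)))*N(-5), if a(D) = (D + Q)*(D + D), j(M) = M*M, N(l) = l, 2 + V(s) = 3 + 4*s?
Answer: -700/3 ≈ -233.33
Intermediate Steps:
V(s) = 1 + 4*s (V(s) = -2 + (3 + 4*s) = 1 + 4*s)
Q = 11/6 (Q = (⅙)*11 = 11/6 ≈ 1.8333)
j(M) = M²
a(D) = 2*D*(11/6 + D) (a(D) = (D + 11/6)*(D + D) = (11/6 + D)*(2*D) = 2*D*(11/6 + D))
(V(10) + a(j(1)))*N(-5) = ((1 + 4*10) + (⅓)*1²*(11 + 6*1²))*(-5) = ((1 + 40) + (⅓)*1*(11 + 6*1))*(-5) = (41 + (⅓)*1*(11 + 6))*(-5) = (41 + (⅓)*1*17)*(-5) = (41 + 17/3)*(-5) = (140/3)*(-5) = -700/3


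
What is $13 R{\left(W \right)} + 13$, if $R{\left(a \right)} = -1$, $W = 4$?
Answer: $0$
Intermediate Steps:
$13 R{\left(W \right)} + 13 = 13 \left(-1\right) + 13 = -13 + 13 = 0$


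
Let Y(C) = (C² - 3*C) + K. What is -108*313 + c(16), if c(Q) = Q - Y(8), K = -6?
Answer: -33822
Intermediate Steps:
Y(C) = -6 + C² - 3*C (Y(C) = (C² - 3*C) - 6 = -6 + C² - 3*C)
c(Q) = -34 + Q (c(Q) = Q - (-6 + 8² - 3*8) = Q - (-6 + 64 - 24) = Q - 1*34 = Q - 34 = -34 + Q)
-108*313 + c(16) = -108*313 + (-34 + 16) = -33804 - 18 = -33822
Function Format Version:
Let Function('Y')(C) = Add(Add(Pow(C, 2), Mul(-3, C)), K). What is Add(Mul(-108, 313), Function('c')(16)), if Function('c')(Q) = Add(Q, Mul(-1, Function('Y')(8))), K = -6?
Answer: -33822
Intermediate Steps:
Function('Y')(C) = Add(-6, Pow(C, 2), Mul(-3, C)) (Function('Y')(C) = Add(Add(Pow(C, 2), Mul(-3, C)), -6) = Add(-6, Pow(C, 2), Mul(-3, C)))
Function('c')(Q) = Add(-34, Q) (Function('c')(Q) = Add(Q, Mul(-1, Add(-6, Pow(8, 2), Mul(-3, 8)))) = Add(Q, Mul(-1, Add(-6, 64, -24))) = Add(Q, Mul(-1, 34)) = Add(Q, -34) = Add(-34, Q))
Add(Mul(-108, 313), Function('c')(16)) = Add(Mul(-108, 313), Add(-34, 16)) = Add(-33804, -18) = -33822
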